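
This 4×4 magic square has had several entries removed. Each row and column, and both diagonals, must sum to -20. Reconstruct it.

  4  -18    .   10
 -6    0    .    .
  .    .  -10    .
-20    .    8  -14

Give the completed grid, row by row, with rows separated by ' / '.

Row 1 needs -20; the known cells sum to -4, so (1,3) = -16.
The remaining cell in row 4 is (4,2) = -20 − (-26) = 6.
Column 1 needs -20; the known cells sum to -22, so (3,1) = 2.
Column 2: -18 + 0 + 6 + ? = -20, so (3,2) = -8.
Using column 3: -16 + (-10) + 8 + ? → (2,3) = -20 − (-18) = -2.
Row 2 needs -20; the known cells sum to -8, so (2,4) = -12.
Using row 3: 2 + (-8) + (-10) + ? → (3,4) = -20 − (-16) = -4.

4 -18 -16 10 / -6 0 -2 -12 / 2 -8 -10 -4 / -20 6 8 -14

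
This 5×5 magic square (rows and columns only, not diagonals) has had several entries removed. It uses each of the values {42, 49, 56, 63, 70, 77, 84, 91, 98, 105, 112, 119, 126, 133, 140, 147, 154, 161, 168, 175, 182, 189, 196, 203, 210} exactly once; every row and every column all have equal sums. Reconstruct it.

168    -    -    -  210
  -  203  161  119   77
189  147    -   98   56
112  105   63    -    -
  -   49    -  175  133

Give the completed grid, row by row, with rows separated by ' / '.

The 25 entries sum to 3150, so each line sums to 3150/5 = 630.
Row 2 needs 630; the known cells sum to 560, so (2,1) = 70.
Using row 3: 189 + 147 + 98 + 56 + ? → (3,3) = 630 − 490 = 140.
Column 1: 168 + 70 + 189 + 112 + ? = 630, so (5,1) = 91.
Using column 2: 203 + 147 + 105 + 49 + ? → (1,2) = 630 − 504 = 126.
Column 5: 210 + 77 + 56 + 133 + ? = 630, so (4,5) = 154.
Row 4: 112 + 105 + 63 + 154 + ? = 630, so (4,4) = 196.
From row 5, 630 − (91 + 49 + 175 + 133) gives (5,3) = 182.
Column 3 must total 630; the given cells sum to 546, so (1,3) = 84.
Column 4 needs 630; the known cells sum to 588, so (1,4) = 42.

168 126 84 42 210 / 70 203 161 119 77 / 189 147 140 98 56 / 112 105 63 196 154 / 91 49 182 175 133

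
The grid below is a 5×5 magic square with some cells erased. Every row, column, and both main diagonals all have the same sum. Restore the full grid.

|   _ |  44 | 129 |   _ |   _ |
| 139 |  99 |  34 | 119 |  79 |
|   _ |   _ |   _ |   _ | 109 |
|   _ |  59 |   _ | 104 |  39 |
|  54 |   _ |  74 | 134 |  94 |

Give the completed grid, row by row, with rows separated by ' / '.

84 44 129 64 149 / 139 99 34 119 79 / 69 154 89 49 109 / 124 59 144 104 39 / 54 114 74 134 94

Row 2 is already complete: 139 + 99 + 34 + 119 + 79 = 470, so that is the magic constant.
From row 5, 470 − (54 + 74 + 134 + 94) gives (5,2) = 114.
Column 2 needs 470; the known cells sum to 316, so (3,2) = 154.
Column 5: 79 + 109 + 39 + 94 + ? = 470, so (1,5) = 149.
Using anti-diagonal: 149 + 119 + 59 + 54 + ? → (3,3) = 470 − 381 = 89.
Column 3: 129 + 34 + 89 + 74 + ? = 470, so (4,3) = 144.
The remaining cell in main diagonal is (1,1) = 470 − 386 = 84.
Row 1 needs 470; the known cells sum to 406, so (1,4) = 64.
The remaining cell in row 4 is (4,1) = 470 − 346 = 124.
Column 1 needs 470; the known cells sum to 401, so (3,1) = 69.
From column 4, 470 − (64 + 119 + 104 + 134) gives (3,4) = 49.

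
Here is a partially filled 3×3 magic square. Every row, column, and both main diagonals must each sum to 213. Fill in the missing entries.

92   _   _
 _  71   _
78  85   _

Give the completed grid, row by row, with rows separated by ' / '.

92 57 64 / 43 71 99 / 78 85 50

Row 3 must total 213; the given cells sum to 163, so (3,3) = 50.
Column 1: 92 + 78 + ? = 213, so (2,1) = 43.
The remaining cell in column 2 is (1,2) = 213 − 156 = 57.
Anti-diagonal: 71 + 78 + ? = 213, so (1,3) = 64.
The remaining cell in row 2 is (2,3) = 213 − 114 = 99.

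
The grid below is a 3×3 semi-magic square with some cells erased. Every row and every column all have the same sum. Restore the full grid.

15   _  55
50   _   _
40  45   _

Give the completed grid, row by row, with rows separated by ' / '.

Column 1 is already complete: 15 + 50 + 40 = 105, so that is the magic constant.
Using row 1: 15 + 55 + ? → (1,2) = 105 − 70 = 35.
Row 3 needs 105; the known cells sum to 85, so (3,3) = 20.
Column 2: 35 + 45 + ? = 105, so (2,2) = 25.
Column 3 needs 105; the known cells sum to 75, so (2,3) = 30.

15 35 55 / 50 25 30 / 40 45 20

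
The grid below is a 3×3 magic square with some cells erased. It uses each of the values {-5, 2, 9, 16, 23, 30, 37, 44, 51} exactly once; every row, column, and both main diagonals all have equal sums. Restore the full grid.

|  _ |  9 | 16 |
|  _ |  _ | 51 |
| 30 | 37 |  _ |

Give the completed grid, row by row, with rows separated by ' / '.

44 9 16 / -5 23 51 / 30 37 2

The 9 entries sum to 207, so each line sums to 207/3 = 69.
From row 1, 69 − (9 + 16) gives (1,1) = 44.
From row 3, 69 − (30 + 37) gives (3,3) = 2.
The remaining cell in column 1 is (2,1) = 69 − 74 = -5.
The remaining cell in column 2 is (2,2) = 69 − 46 = 23.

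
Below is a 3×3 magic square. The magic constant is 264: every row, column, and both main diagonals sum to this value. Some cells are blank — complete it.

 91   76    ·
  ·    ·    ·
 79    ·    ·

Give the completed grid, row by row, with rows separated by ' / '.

91 76 97 / 94 88 82 / 79 100 85

Row 1 needs 264; the known cells sum to 167, so (1,3) = 97.
The remaining cell in column 1 is (2,1) = 264 − 170 = 94.
Anti-diagonal needs 264; the known cells sum to 176, so (2,2) = 88.
The remaining cell in row 2 is (2,3) = 264 − 182 = 82.
The remaining cell in column 2 is (3,2) = 264 − 164 = 100.
The remaining cell in column 3 is (3,3) = 264 − 179 = 85.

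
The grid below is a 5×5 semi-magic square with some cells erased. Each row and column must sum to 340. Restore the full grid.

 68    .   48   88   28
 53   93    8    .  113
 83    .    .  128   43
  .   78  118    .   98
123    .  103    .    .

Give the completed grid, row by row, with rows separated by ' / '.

68 108 48 88 28 / 53 93 8 73 113 / 83 23 63 128 43 / 13 78 118 33 98 / 123 38 103 18 58

Row 1: 68 + 48 + 88 + 28 + ? = 340, so (1,2) = 108.
Row 2: 53 + 93 + 8 + 113 + ? = 340, so (2,4) = 73.
Using column 1: 68 + 53 + 83 + 123 + ? → (4,1) = 340 − 327 = 13.
Column 3 must total 340; the given cells sum to 277, so (3,3) = 63.
Column 5 needs 340; the known cells sum to 282, so (5,5) = 58.
Row 3: 83 + 63 + 128 + 43 + ? = 340, so (3,2) = 23.
Row 4: 13 + 78 + 118 + 98 + ? = 340, so (4,4) = 33.
Using column 2: 108 + 93 + 23 + 78 + ? → (5,2) = 340 − 302 = 38.
Using column 4: 88 + 73 + 128 + 33 + ? → (5,4) = 340 − 322 = 18.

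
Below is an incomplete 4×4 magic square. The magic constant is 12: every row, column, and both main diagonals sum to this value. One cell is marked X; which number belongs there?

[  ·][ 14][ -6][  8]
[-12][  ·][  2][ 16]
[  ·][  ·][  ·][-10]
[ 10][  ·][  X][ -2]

Row 1: 14 + (-6) + 8 + ? = 12, so (1,1) = -4.
Row 2: -12 + 2 + 16 + ? = 12, so (2,2) = 6.
The remaining cell in column 1 is (3,1) = 12 − (-6) = 18.
The remaining cell in main diagonal is (3,3) = 12 − 0 = 12.
The remaining cell in anti-diagonal is (3,2) = 12 − 20 = -8.
The remaining cell in column 2 is (4,2) = 12 − 12 = 0.
Using column 3: -6 + 2 + 12 + ? → (4,3) = 12 − 8 = 4.

4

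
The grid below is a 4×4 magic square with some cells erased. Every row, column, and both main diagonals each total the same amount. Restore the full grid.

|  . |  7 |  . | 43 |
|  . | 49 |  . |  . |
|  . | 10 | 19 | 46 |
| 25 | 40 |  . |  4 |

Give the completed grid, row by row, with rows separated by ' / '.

Column 2 is already complete: 7 + 49 + 10 + 40 = 106, so that is the magic constant.
Row 3: 10 + 19 + 46 + ? = 106, so (3,1) = 31.
Row 4 needs 106; the known cells sum to 69, so (4,3) = 37.
Column 4 must total 106; the given cells sum to 93, so (2,4) = 13.
Main diagonal: 49 + 19 + 4 + ? = 106, so (1,1) = 34.
The remaining cell in anti-diagonal is (2,3) = 106 − 78 = 28.
From row 1, 106 − (34 + 7 + 43) gives (1,3) = 22.
Row 2 needs 106; the known cells sum to 90, so (2,1) = 16.

34 7 22 43 / 16 49 28 13 / 31 10 19 46 / 25 40 37 4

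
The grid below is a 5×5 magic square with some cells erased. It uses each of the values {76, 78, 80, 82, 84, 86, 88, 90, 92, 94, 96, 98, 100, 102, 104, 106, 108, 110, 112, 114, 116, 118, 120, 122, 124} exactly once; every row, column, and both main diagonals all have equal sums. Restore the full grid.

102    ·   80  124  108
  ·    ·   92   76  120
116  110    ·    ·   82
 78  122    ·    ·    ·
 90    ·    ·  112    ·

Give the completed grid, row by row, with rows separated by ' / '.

The 25 entries sum to 2500, so each line sums to 2500/5 = 500.
The remaining cell in row 1 is (1,2) = 500 − 414 = 86.
Column 1 needs 500; the known cells sum to 386, so (2,1) = 114.
The remaining cell in anti-diagonal is (3,3) = 500 − 396 = 104.
From row 2, 500 − (114 + 92 + 76 + 120) gives (2,2) = 98.
Using row 3: 116 + 110 + 104 + 82 + ? → (3,4) = 500 − 412 = 88.
Column 2 must total 500; the given cells sum to 416, so (5,2) = 84.
The remaining cell in column 4 is (4,4) = 500 − 400 = 100.
Main diagonal needs 500; the known cells sum to 404, so (5,5) = 96.
Row 5: 90 + 84 + 112 + 96 + ? = 500, so (5,3) = 118.
Column 3 must total 500; the given cells sum to 394, so (4,3) = 106.
Column 5: 108 + 120 + 82 + 96 + ? = 500, so (4,5) = 94.

102 86 80 124 108 / 114 98 92 76 120 / 116 110 104 88 82 / 78 122 106 100 94 / 90 84 118 112 96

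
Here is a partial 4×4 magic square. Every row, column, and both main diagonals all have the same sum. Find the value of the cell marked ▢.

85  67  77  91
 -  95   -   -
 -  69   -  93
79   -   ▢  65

87

Row 1 is complete and sums to 320; that is the magic constant.
The remaining cell in column 2 is (4,2) = 320 − 231 = 89.
The remaining cell in column 4 is (2,4) = 320 − 249 = 71.
Main diagonal needs 320; the known cells sum to 245, so (3,3) = 75.
From anti-diagonal, 320 − (91 + 69 + 79) gives (2,3) = 81.
From row 2, 320 − (95 + 81 + 71) gives (2,1) = 73.
Using row 3: 69 + 75 + 93 + ? → (3,1) = 320 − 237 = 83.
Using row 4: 79 + 89 + 65 + ? → (4,3) = 320 − 233 = 87.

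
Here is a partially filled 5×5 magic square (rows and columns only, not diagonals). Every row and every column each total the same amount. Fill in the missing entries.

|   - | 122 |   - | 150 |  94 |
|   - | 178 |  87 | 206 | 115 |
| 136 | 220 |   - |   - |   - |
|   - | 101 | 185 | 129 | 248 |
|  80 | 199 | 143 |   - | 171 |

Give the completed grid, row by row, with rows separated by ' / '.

Column 2 is already complete: 122 + 178 + 220 + 101 + 199 = 820, so that is the magic constant.
Using row 2: 178 + 87 + 206 + 115 + ? → (2,1) = 820 − 586 = 234.
Row 4: 101 + 185 + 129 + 248 + ? = 820, so (4,1) = 157.
The remaining cell in row 5 is (5,4) = 820 − 593 = 227.
Column 1 must total 820; the given cells sum to 607, so (1,1) = 213.
From column 4, 820 − (150 + 206 + 129 + 227) gives (3,4) = 108.
Using column 5: 94 + 115 + 248 + 171 + ? → (3,5) = 820 − 628 = 192.
Row 1: 213 + 122 + 150 + 94 + ? = 820, so (1,3) = 241.
Row 3 must total 820; the given cells sum to 656, so (3,3) = 164.

213 122 241 150 94 / 234 178 87 206 115 / 136 220 164 108 192 / 157 101 185 129 248 / 80 199 143 227 171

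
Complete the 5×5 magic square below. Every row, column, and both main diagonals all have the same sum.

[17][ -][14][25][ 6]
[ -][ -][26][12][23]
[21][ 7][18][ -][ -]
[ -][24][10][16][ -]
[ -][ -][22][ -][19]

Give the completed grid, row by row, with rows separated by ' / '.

17 28 14 25 6 / 9 20 26 12 23 / 21 7 18 29 15 / 13 24 10 16 27 / 30 11 22 8 19

Column 3 is already complete: 14 + 26 + 18 + 10 + 22 = 90, so that is the magic constant.
From row 1, 90 − (17 + 14 + 25 + 6) gives (1,2) = 28.
Using main diagonal: 17 + 18 + 16 + 19 + ? → (2,2) = 90 − 70 = 20.
Anti-diagonal must total 90; the given cells sum to 60, so (5,1) = 30.
Row 2 needs 90; the known cells sum to 81, so (2,1) = 9.
Column 1: 17 + 9 + 21 + 30 + ? = 90, so (4,1) = 13.
The remaining cell in column 2 is (5,2) = 90 − 79 = 11.
Row 4 needs 90; the known cells sum to 63, so (4,5) = 27.
Row 5 needs 90; the known cells sum to 82, so (5,4) = 8.
The remaining cell in column 4 is (3,4) = 90 − 61 = 29.
Column 5: 6 + 23 + 27 + 19 + ? = 90, so (3,5) = 15.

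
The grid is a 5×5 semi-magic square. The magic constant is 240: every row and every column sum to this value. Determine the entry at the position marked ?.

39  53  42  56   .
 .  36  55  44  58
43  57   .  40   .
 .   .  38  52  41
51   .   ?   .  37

From row 1, 240 − (39 + 53 + 42 + 56) gives (1,5) = 50.
Row 2 must total 240; the given cells sum to 193, so (2,1) = 47.
The remaining cell in column 1 is (4,1) = 240 − 180 = 60.
Column 4 needs 240; the known cells sum to 192, so (5,4) = 48.
Using column 5: 50 + 58 + 41 + 37 + ? → (3,5) = 240 − 186 = 54.
From row 3, 240 − (43 + 57 + 40 + 54) gives (3,3) = 46.
From row 4, 240 − (60 + 38 + 52 + 41) gives (4,2) = 49.
Column 2 needs 240; the known cells sum to 195, so (5,2) = 45.
Using column 3: 42 + 55 + 46 + 38 + ? → (5,3) = 240 − 181 = 59.

59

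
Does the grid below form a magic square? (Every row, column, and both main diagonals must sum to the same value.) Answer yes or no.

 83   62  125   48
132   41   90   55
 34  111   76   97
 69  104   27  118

Row 1: 83 + 62 + 125 + 48 = 318.
Row 2: 132 + 41 + 90 + 55 = 318.
Row 3: 34 + 111 + 76 + 97 = 318.
Row 4: 69 + 104 + 27 + 118 = 318.
Column 1: 83 + 132 + 34 + 69 = 318.
Column 2: 62 + 41 + 111 + 104 = 318.
Column 3: 125 + 90 + 76 + 27 = 318.
Column 4: 48 + 55 + 97 + 118 = 318.
Main diagonal: 83 + 41 + 76 + 118 = 318.
Anti-diagonal: 48 + 90 + 111 + 69 = 318.
All lines sum to 318.

Yes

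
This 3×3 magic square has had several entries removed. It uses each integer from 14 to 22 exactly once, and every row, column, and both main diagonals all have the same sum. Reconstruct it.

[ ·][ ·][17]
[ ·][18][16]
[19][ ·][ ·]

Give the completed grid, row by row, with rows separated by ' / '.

The entries are 14 through 22, which sum to 162, so each line sums to 162/3 = 54.
From row 2, 54 − (18 + 16) gives (2,1) = 20.
Column 1 must total 54; the given cells sum to 39, so (1,1) = 15.
Column 3 needs 54; the known cells sum to 33, so (3,3) = 21.
Using row 1: 15 + 17 + ? → (1,2) = 54 − 32 = 22.
From row 3, 54 − (19 + 21) gives (3,2) = 14.

15 22 17 / 20 18 16 / 19 14 21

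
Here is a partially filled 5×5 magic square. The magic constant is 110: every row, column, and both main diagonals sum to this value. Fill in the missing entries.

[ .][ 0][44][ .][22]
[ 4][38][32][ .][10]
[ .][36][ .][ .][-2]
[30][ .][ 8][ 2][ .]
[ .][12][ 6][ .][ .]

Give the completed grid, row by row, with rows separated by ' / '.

From row 2, 110 − (4 + 38 + 32 + 10) gives (2,4) = 26.
Column 2: 0 + 38 + 36 + 12 + ? = 110, so (4,2) = 24.
Column 3 needs 110; the known cells sum to 90, so (3,3) = 20.
From anti-diagonal, 110 − (22 + 26 + 20 + 24) gives (5,1) = 18.
Row 4 must total 110; the given cells sum to 64, so (4,5) = 46.
The remaining cell in column 5 is (5,5) = 110 − 76 = 34.
Main diagonal must total 110; the given cells sum to 94, so (1,1) = 16.
Row 1 must total 110; the given cells sum to 82, so (1,4) = 28.
Using row 5: 18 + 12 + 6 + 34 + ? → (5,4) = 110 − 70 = 40.
Column 1 must total 110; the given cells sum to 68, so (3,1) = 42.
Column 4: 28 + 26 + 2 + 40 + ? = 110, so (3,4) = 14.

16 0 44 28 22 / 4 38 32 26 10 / 42 36 20 14 -2 / 30 24 8 2 46 / 18 12 6 40 34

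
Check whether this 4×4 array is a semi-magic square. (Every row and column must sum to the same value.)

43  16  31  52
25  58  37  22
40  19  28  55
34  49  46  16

Row 1: 43 + 16 + 31 + 52 = 142.
Row 2: 25 + 58 + 37 + 22 = 142.
Row 3: 40 + 19 + 28 + 55 = 142.
Row 4: 34 + 49 + 46 + 16 = 145.
Column 1: 43 + 25 + 40 + 34 = 142.
Column 2: 16 + 58 + 19 + 49 = 142.
Column 3: 31 + 37 + 28 + 46 = 142.
Column 4: 52 + 22 + 55 + 16 = 145.

No — column 1 sums to 142 but row 4 sums to 145.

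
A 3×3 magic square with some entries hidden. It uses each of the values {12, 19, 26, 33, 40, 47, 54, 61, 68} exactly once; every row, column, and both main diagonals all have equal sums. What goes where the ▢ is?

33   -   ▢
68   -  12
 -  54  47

The 9 entries sum to 360, so each line sums to 360/3 = 120.
Using row 2: 68 + 12 + ? → (2,2) = 120 − 80 = 40.
Using row 3: 54 + 47 + ? → (3,1) = 120 − 101 = 19.
Column 2 must total 120; the given cells sum to 94, so (1,2) = 26.
Column 3 must total 120; the given cells sum to 59, so (1,3) = 61.

61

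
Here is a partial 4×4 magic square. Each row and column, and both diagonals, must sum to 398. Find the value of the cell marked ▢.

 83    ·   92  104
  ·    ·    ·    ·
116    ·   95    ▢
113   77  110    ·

Row 1: 83 + 92 + 104 + ? = 398, so (1,2) = 119.
Row 4 needs 398; the known cells sum to 300, so (4,4) = 98.
The remaining cell in column 1 is (2,1) = 398 − 312 = 86.
Using column 3: 92 + 95 + 110 + ? → (2,3) = 398 − 297 = 101.
The remaining cell in main diagonal is (2,2) = 398 − 276 = 122.
Anti-diagonal needs 398; the known cells sum to 318, so (3,2) = 80.
Using row 2: 86 + 122 + 101 + ? → (2,4) = 398 − 309 = 89.
Using row 3: 116 + 80 + 95 + ? → (3,4) = 398 − 291 = 107.

107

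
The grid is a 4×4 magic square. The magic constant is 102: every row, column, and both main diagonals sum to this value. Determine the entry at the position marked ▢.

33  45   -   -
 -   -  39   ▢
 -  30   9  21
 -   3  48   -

The remaining cell in row 3 is (3,1) = 102 − 60 = 42.
Column 2 needs 102; the known cells sum to 78, so (2,2) = 24.
The remaining cell in column 3 is (1,3) = 102 − 96 = 6.
The remaining cell in main diagonal is (4,4) = 102 − 66 = 36.
From row 1, 102 − (33 + 45 + 6) gives (1,4) = 18.
The remaining cell in row 4 is (4,1) = 102 − 87 = 15.
Column 1: 33 + 42 + 15 + ? = 102, so (2,1) = 12.
Column 4 must total 102; the given cells sum to 75, so (2,4) = 27.

27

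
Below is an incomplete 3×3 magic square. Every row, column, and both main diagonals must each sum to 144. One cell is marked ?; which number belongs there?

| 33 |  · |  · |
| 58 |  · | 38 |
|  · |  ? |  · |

28

Row 2: 58 + 38 + ? = 144, so (2,2) = 48.
From column 1, 144 − (33 + 58) gives (3,1) = 53.
Main diagonal must total 144; the given cells sum to 81, so (3,3) = 63.
Anti-diagonal: 48 + 53 + ? = 144, so (1,3) = 43.
From row 1, 144 − (33 + 43) gives (1,2) = 68.
Row 3 must total 144; the given cells sum to 116, so (3,2) = 28.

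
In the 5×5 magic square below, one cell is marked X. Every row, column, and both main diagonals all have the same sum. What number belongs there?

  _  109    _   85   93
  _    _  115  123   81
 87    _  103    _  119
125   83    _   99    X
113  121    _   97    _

Anti-diagonal is complete and sums to 515; that is the magic constant.
The remaining cell in column 4 is (3,4) = 515 − 404 = 111.
From row 3, 515 − (87 + 103 + 111 + 119) gives (3,2) = 95.
Column 2 must total 515; the given cells sum to 408, so (2,2) = 107.
Row 2 must total 515; the given cells sum to 426, so (2,1) = 89.
Column 1 must total 515; the given cells sum to 414, so (1,1) = 101.
Using main diagonal: 101 + 107 + 103 + 99 + ? → (5,5) = 515 − 410 = 105.
From row 1, 515 − (101 + 109 + 85 + 93) gives (1,3) = 127.
Row 5: 113 + 121 + 97 + 105 + ? = 515, so (5,3) = 79.
Column 3 needs 515; the known cells sum to 424, so (4,3) = 91.
The remaining cell in column 5 is (4,5) = 515 − 398 = 117.

117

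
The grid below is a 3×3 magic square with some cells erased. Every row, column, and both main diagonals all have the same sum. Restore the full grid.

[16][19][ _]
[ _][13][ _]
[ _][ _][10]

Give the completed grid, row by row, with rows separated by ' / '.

Main diagonal is already complete: 16 + 13 + 10 = 39, so that is the magic constant.
From row 1, 39 − (16 + 19) gives (1,3) = 4.
Column 2 needs 39; the known cells sum to 32, so (3,2) = 7.
Column 3 must total 39; the given cells sum to 14, so (2,3) = 25.
Anti-diagonal: 4 + 13 + ? = 39, so (3,1) = 22.
Row 2 needs 39; the known cells sum to 38, so (2,1) = 1.

16 19 4 / 1 13 25 / 22 7 10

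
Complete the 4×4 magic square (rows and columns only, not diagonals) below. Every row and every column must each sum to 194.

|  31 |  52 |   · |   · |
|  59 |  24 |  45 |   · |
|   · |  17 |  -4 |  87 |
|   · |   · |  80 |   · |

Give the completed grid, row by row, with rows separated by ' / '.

31 52 73 38 / 59 24 45 66 / 94 17 -4 87 / 10 101 80 3

Row 2 must total 194; the given cells sum to 128, so (2,4) = 66.
From row 3, 194 − (17 + (-4) + 87) gives (3,1) = 94.
Column 1 must total 194; the given cells sum to 184, so (4,1) = 10.
Column 2: 52 + 24 + 17 + ? = 194, so (4,2) = 101.
Column 3: 45 + (-4) + 80 + ? = 194, so (1,3) = 73.
Using row 1: 31 + 52 + 73 + ? → (1,4) = 194 − 156 = 38.
The remaining cell in row 4 is (4,4) = 194 − 191 = 3.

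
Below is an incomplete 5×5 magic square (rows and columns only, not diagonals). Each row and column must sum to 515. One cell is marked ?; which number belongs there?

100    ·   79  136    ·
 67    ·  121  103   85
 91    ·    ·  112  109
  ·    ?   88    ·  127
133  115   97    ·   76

Row 2 needs 515; the known cells sum to 376, so (2,2) = 139.
The remaining cell in row 5 is (5,4) = 515 − 421 = 94.
Column 1 must total 515; the given cells sum to 391, so (4,1) = 124.
From column 3, 515 − (79 + 121 + 88 + 97) gives (3,3) = 130.
The remaining cell in column 4 is (4,4) = 515 − 445 = 70.
Column 5 needs 515; the known cells sum to 397, so (1,5) = 118.
The remaining cell in row 1 is (1,2) = 515 − 433 = 82.
The remaining cell in row 3 is (3,2) = 515 − 442 = 73.
From row 4, 515 − (124 + 88 + 70 + 127) gives (4,2) = 106.

106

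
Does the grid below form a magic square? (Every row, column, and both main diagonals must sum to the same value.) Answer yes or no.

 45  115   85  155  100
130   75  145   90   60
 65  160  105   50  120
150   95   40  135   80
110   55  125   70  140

Row 1: 45 + 115 + 85 + 155 + 100 = 500.
Row 2: 130 + 75 + 145 + 90 + 60 = 500.
Row 3: 65 + 160 + 105 + 50 + 120 = 500.
Row 4: 150 + 95 + 40 + 135 + 80 = 500.
Row 5: 110 + 55 + 125 + 70 + 140 = 500.
Column 1: 45 + 130 + 65 + 150 + 110 = 500.
Column 2: 115 + 75 + 160 + 95 + 55 = 500.
Column 3: 85 + 145 + 105 + 40 + 125 = 500.
Column 4: 155 + 90 + 50 + 135 + 70 = 500.
Column 5: 100 + 60 + 120 + 80 + 140 = 500.
Main diagonal: 45 + 75 + 105 + 135 + 140 = 500.
Anti-diagonal: 100 + 90 + 105 + 95 + 110 = 500.
All lines sum to 500.

Yes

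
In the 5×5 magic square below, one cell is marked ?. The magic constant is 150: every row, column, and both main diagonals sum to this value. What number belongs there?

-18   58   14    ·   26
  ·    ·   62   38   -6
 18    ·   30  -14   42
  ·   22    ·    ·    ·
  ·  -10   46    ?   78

Row 1 needs 150; the known cells sum to 80, so (1,4) = 70.
Row 3: 18 + 30 + (-14) + 42 + ? = 150, so (3,2) = 74.
Column 2 must total 150; the given cells sum to 144, so (2,2) = 6.
Column 3 needs 150; the known cells sum to 152, so (4,3) = -2.
Column 5 needs 150; the known cells sum to 140, so (4,5) = 10.
Main diagonal: -18 + 6 + 30 + 78 + ? = 150, so (4,4) = 54.
Anti-diagonal: 26 + 38 + 30 + 22 + ? = 150, so (5,1) = 34.
From row 2, 150 − (6 + 62 + 38 + (-6)) gives (2,1) = 50.
Using row 4: 22 + (-2) + 54 + 10 + ? → (4,1) = 150 − 84 = 66.
Using row 5: 34 + (-10) + 46 + 78 + ? → (5,4) = 150 − 148 = 2.

2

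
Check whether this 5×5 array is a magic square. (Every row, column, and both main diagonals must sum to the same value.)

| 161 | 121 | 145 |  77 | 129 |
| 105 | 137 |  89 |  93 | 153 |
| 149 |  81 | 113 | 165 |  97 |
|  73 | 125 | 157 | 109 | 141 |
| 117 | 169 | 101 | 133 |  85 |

No — column 5 sums to 605 but column 4 sums to 577.

Row 1: 161 + 121 + 145 + 77 + 129 = 633.
Row 2: 105 + 137 + 89 + 93 + 153 = 577.
Row 3: 149 + 81 + 113 + 165 + 97 = 605.
Row 4: 73 + 125 + 157 + 109 + 141 = 605.
Row 5: 117 + 169 + 101 + 133 + 85 = 605.
Column 1: 161 + 105 + 149 + 73 + 117 = 605.
Column 2: 121 + 137 + 81 + 125 + 169 = 633.
Column 3: 145 + 89 + 113 + 157 + 101 = 605.
Column 4: 77 + 93 + 165 + 109 + 133 = 577.
Column 5: 129 + 153 + 97 + 141 + 85 = 605.
Main diagonal: 161 + 137 + 113 + 109 + 85 = 605.
Anti-diagonal: 129 + 93 + 113 + 125 + 117 = 577.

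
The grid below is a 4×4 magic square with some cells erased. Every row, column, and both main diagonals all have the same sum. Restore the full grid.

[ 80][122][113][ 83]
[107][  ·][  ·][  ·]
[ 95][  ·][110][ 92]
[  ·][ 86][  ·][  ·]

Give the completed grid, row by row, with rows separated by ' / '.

80 122 113 83 / 107 89 98 104 / 95 101 110 92 / 116 86 77 119

Row 1 is already complete: 80 + 122 + 113 + 83 = 398, so that is the magic constant.
Row 3 must total 398; the given cells sum to 297, so (3,2) = 101.
From column 1, 398 − (80 + 107 + 95) gives (4,1) = 116.
Column 2: 122 + 101 + 86 + ? = 398, so (2,2) = 89.
From main diagonal, 398 − (80 + 89 + 110) gives (4,4) = 119.
From anti-diagonal, 398 − (83 + 101 + 116) gives (2,3) = 98.
The remaining cell in row 2 is (2,4) = 398 − 294 = 104.
Row 4: 116 + 86 + 119 + ? = 398, so (4,3) = 77.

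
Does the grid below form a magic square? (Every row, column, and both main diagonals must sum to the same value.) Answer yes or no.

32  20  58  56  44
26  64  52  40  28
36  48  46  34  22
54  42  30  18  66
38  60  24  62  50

Row 1: 32 + 20 + 58 + 56 + 44 = 210.
Row 2: 26 + 64 + 52 + 40 + 28 = 210.
Row 3: 36 + 48 + 46 + 34 + 22 = 186.
Row 4: 54 + 42 + 30 + 18 + 66 = 210.
Row 5: 38 + 60 + 24 + 62 + 50 = 234.
Column 1: 32 + 26 + 36 + 54 + 38 = 186.
Column 2: 20 + 64 + 48 + 42 + 60 = 234.
Column 3: 58 + 52 + 46 + 30 + 24 = 210.
Column 4: 56 + 40 + 34 + 18 + 62 = 210.
Column 5: 44 + 28 + 22 + 66 + 50 = 210.
Main diagonal: 32 + 64 + 46 + 18 + 50 = 210.
Anti-diagonal: 44 + 40 + 46 + 42 + 38 = 210.

No — column 2 sums to 234 but anti-diagonal sums to 210.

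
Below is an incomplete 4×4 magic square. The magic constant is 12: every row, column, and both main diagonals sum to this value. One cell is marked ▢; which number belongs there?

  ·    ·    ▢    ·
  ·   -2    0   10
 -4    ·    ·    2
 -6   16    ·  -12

-10

Row 2: -2 + 0 + 10 + ? = 12, so (2,1) = 4.
Row 4: -6 + 16 + (-12) + ? = 12, so (4,3) = 14.
Column 1: 4 + (-4) + (-6) + ? = 12, so (1,1) = 18.
Column 4 needs 12; the known cells sum to 0, so (1,4) = 12.
From main diagonal, 12 − (18 + (-2) + (-12)) gives (3,3) = 8.
Anti-diagonal: 12 + 0 + (-6) + ? = 12, so (3,2) = 6.
From column 2, 12 − (-2 + 6 + 16) gives (1,2) = -8.
Column 3: 0 + 8 + 14 + ? = 12, so (1,3) = -10.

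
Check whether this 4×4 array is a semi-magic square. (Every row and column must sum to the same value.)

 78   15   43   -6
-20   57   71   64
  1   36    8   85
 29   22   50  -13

Row 1: 78 + 15 + 43 + (-6) = 130.
Row 2: -20 + 57 + 71 + 64 = 172.
Row 3: 1 + 36 + 8 + 85 = 130.
Row 4: 29 + 22 + 50 + (-13) = 88.
Column 1: 78 + (-20) + 1 + 29 = 88.
Column 2: 15 + 57 + 36 + 22 = 130.
Column 3: 43 + 71 + 8 + 50 = 172.
Column 4: -6 + 64 + 85 + (-13) = 130.

No — column 4 sums to 130 but row 4 sums to 88.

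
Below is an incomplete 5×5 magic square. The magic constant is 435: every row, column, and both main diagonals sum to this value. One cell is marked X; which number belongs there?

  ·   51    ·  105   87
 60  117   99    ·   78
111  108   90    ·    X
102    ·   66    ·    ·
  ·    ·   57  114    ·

The remaining cell in row 2 is (2,4) = 435 − 354 = 81.
The remaining cell in column 3 is (1,3) = 435 − 312 = 123.
From row 1, 435 − (51 + 123 + 105 + 87) gives (1,1) = 69.
Column 1 must total 435; the given cells sum to 342, so (5,1) = 93.
Anti-diagonal must total 435; the given cells sum to 351, so (4,2) = 84.
Column 2 needs 435; the known cells sum to 360, so (5,2) = 75.
From row 5, 435 − (93 + 75 + 57 + 114) gives (5,5) = 96.
Main diagonal: 69 + 117 + 90 + 96 + ? = 435, so (4,4) = 63.
Row 4: 102 + 84 + 66 + 63 + ? = 435, so (4,5) = 120.
Column 4: 105 + 81 + 63 + 114 + ? = 435, so (3,4) = 72.
Column 5: 87 + 78 + 120 + 96 + ? = 435, so (3,5) = 54.

54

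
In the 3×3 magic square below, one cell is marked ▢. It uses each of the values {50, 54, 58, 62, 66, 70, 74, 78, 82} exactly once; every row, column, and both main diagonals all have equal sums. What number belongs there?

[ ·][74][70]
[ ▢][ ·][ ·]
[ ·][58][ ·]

82

The 9 entries sum to 594, so each line sums to 594/3 = 198.
Row 1: 74 + 70 + ? = 198, so (1,1) = 54.
Column 2 must total 198; the given cells sum to 132, so (2,2) = 66.
Main diagonal must total 198; the given cells sum to 120, so (3,3) = 78.
Using anti-diagonal: 70 + 66 + ? → (3,1) = 198 − 136 = 62.
The remaining cell in column 1 is (2,1) = 198 − 116 = 82.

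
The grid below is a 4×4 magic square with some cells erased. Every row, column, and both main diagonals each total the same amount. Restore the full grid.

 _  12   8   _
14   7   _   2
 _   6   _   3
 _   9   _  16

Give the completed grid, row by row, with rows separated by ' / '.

1 12 8 13 / 14 7 11 2 / 15 6 10 3 / 4 9 5 16

Column 2 is already complete: 12 + 7 + 6 + 9 = 34, so that is the magic constant.
From row 2, 34 − (14 + 7 + 2) gives (2,3) = 11.
Column 4: 2 + 3 + 16 + ? = 34, so (1,4) = 13.
The remaining cell in anti-diagonal is (4,1) = 34 − 30 = 4.
Row 1 must total 34; the given cells sum to 33, so (1,1) = 1.
Row 4 needs 34; the known cells sum to 29, so (4,3) = 5.
Column 1 must total 34; the given cells sum to 19, so (3,1) = 15.
Column 3 must total 34; the given cells sum to 24, so (3,3) = 10.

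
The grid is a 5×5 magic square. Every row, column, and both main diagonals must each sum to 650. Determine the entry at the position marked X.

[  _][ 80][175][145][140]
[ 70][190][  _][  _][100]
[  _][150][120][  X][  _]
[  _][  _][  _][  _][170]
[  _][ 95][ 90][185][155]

115

From row 1, 650 − (80 + 175 + 145 + 140) gives (1,1) = 110.
From row 5, 650 − (95 + 90 + 185 + 155) gives (5,1) = 125.
Column 2 needs 650; the known cells sum to 515, so (4,2) = 135.
The remaining cell in column 5 is (3,5) = 650 − 565 = 85.
Using main diagonal: 110 + 190 + 120 + 155 + ? → (4,4) = 650 − 575 = 75.
From anti-diagonal, 650 − (140 + 120 + 135 + 125) gives (2,4) = 130.
Using row 2: 70 + 190 + 130 + 100 + ? → (2,3) = 650 − 490 = 160.
From column 3, 650 − (175 + 160 + 120 + 90) gives (4,3) = 105.
Column 4 must total 650; the given cells sum to 535, so (3,4) = 115.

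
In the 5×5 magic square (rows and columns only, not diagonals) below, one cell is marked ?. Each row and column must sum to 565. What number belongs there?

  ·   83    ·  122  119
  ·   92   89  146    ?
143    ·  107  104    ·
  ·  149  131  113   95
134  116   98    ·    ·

128

Row 4 needs 565; the known cells sum to 488, so (4,1) = 77.
Column 2 must total 565; the given cells sum to 440, so (3,2) = 125.
From column 3, 565 − (89 + 107 + 131 + 98) gives (1,3) = 140.
From column 4, 565 − (122 + 146 + 104 + 113) gives (5,4) = 80.
The remaining cell in row 1 is (1,1) = 565 − 464 = 101.
The remaining cell in row 3 is (3,5) = 565 − 479 = 86.
Row 5: 134 + 116 + 98 + 80 + ? = 565, so (5,5) = 137.
Column 1: 101 + 143 + 77 + 134 + ? = 565, so (2,1) = 110.
Column 5: 119 + 86 + 95 + 137 + ? = 565, so (2,5) = 128.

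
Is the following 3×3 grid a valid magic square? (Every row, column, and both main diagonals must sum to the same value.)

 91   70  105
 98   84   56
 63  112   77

No — main diagonal sums to 252 but row 2 sums to 238.

Row 1: 91 + 70 + 105 = 266.
Row 2: 98 + 84 + 56 = 238.
Row 3: 63 + 112 + 77 = 252.
Column 1: 91 + 98 + 63 = 252.
Column 2: 70 + 84 + 112 = 266.
Column 3: 105 + 56 + 77 = 238.
Main diagonal: 91 + 84 + 77 = 252.
Anti-diagonal: 105 + 84 + 63 = 252.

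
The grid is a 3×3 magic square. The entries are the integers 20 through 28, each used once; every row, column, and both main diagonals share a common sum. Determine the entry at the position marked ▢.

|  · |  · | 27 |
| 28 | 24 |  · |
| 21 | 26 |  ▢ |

The entries are 20 through 28, which sum to 216, so each line sums to 216/3 = 72.
From row 2, 72 − (28 + 24) gives (2,3) = 20.
Row 3 must total 72; the given cells sum to 47, so (3,3) = 25.

25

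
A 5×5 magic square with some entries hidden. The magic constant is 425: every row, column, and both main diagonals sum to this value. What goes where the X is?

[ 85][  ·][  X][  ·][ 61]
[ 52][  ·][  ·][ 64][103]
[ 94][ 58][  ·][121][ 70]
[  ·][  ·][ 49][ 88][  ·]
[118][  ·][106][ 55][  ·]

73

Row 3: 94 + 58 + 121 + 70 + ? = 425, so (3,3) = 82.
Column 1: 85 + 52 + 94 + 118 + ? = 425, so (4,1) = 76.
Column 4: 64 + 121 + 88 + 55 + ? = 425, so (1,4) = 97.
Anti-diagonal must total 425; the given cells sum to 325, so (4,2) = 100.
Row 4 needs 425; the known cells sum to 313, so (4,5) = 112.
Column 5 needs 425; the known cells sum to 346, so (5,5) = 79.
Using main diagonal: 85 + 82 + 88 + 79 + ? → (2,2) = 425 − 334 = 91.
Using row 2: 52 + 91 + 64 + 103 + ? → (2,3) = 425 − 310 = 115.
Row 5: 118 + 106 + 55 + 79 + ? = 425, so (5,2) = 67.
Using column 2: 91 + 58 + 100 + 67 + ? → (1,2) = 425 − 316 = 109.
The remaining cell in column 3 is (1,3) = 425 − 352 = 73.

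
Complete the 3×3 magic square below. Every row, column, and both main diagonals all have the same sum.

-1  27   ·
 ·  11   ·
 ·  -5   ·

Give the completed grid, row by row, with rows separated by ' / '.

Column 2 is already complete: 27 + 11 + -5 = 33, so that is the magic constant.
Row 1 must total 33; the given cells sum to 26, so (1,3) = 7.
Using main diagonal: -1 + 11 + ? → (3,3) = 33 − 10 = 23.
From anti-diagonal, 33 − (7 + 11) gives (3,1) = 15.
The remaining cell in column 1 is (2,1) = 33 − 14 = 19.
Column 3: 7 + 23 + ? = 33, so (2,3) = 3.

-1 27 7 / 19 11 3 / 15 -5 23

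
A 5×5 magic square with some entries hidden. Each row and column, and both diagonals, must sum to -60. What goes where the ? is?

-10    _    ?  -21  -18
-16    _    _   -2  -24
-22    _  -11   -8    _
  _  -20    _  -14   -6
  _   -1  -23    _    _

-4

The remaining cell in column 4 is (5,4) = -60 − (-45) = -15.
From anti-diagonal, -60 − (-18 + (-2) + (-11) + (-20)) gives (5,1) = -9.
The remaining cell in row 5 is (5,5) = -60 − (-48) = -12.
The remaining cell in column 1 is (4,1) = -60 − (-57) = -3.
Using column 5: -18 + (-24) + (-6) + (-12) + ? → (3,5) = -60 − (-60) = 0.
The remaining cell in main diagonal is (2,2) = -60 − (-47) = -13.
Using row 2: -16 + (-13) + (-2) + (-24) + ? → (2,3) = -60 − (-55) = -5.
The remaining cell in row 3 is (3,2) = -60 − (-41) = -19.
Using row 4: -3 + (-20) + (-14) + (-6) + ? → (4,3) = -60 − (-43) = -17.
From column 2, -60 − (-13 + (-19) + (-20) + (-1)) gives (1,2) = -7.
From column 3, -60 − (-5 + (-11) + (-17) + (-23)) gives (1,3) = -4.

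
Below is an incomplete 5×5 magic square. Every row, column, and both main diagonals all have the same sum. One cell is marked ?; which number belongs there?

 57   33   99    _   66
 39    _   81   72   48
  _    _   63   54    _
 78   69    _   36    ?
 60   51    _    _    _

Anti-diagonal is complete and sums to 330; that is the magic constant.
The remaining cell in row 1 is (1,4) = 330 − 255 = 75.
Row 2 needs 330; the known cells sum to 240, so (2,2) = 90.
Column 1: 57 + 39 + 78 + 60 + ? = 330, so (3,1) = 96.
From column 2, 330 − (33 + 90 + 69 + 51) gives (3,2) = 87.
The remaining cell in column 4 is (5,4) = 330 − 237 = 93.
From main diagonal, 330 − (57 + 90 + 63 + 36) gives (5,5) = 84.
From row 3, 330 − (96 + 87 + 63 + 54) gives (3,5) = 30.
From row 5, 330 − (60 + 51 + 93 + 84) gives (5,3) = 42.
Column 3: 99 + 81 + 63 + 42 + ? = 330, so (4,3) = 45.
From column 5, 330 − (66 + 48 + 30 + 84) gives (4,5) = 102.

102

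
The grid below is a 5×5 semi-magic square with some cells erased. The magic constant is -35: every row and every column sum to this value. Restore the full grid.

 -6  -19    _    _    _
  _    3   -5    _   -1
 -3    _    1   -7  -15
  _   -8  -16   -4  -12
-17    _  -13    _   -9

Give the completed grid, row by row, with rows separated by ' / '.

From row 3, -35 − (-3 + 1 + (-7) + (-15)) gives (3,2) = -11.
From row 4, -35 − (-8 + (-16) + (-4) + (-12)) gives (4,1) = 5.
The remaining cell in column 1 is (2,1) = -35 − (-21) = -14.
The remaining cell in column 2 is (5,2) = -35 − (-35) = 0.
The remaining cell in column 3 is (1,3) = -35 − (-33) = -2.
From column 5, -35 − (-1 + (-15) + (-12) + (-9)) gives (1,5) = 2.
Using row 1: -6 + (-19) + (-2) + 2 + ? → (1,4) = -35 − (-25) = -10.
Row 2 must total -35; the given cells sum to -17, so (2,4) = -18.
Row 5: -17 + 0 + (-13) + (-9) + ? = -35, so (5,4) = 4.

-6 -19 -2 -10 2 / -14 3 -5 -18 -1 / -3 -11 1 -7 -15 / 5 -8 -16 -4 -12 / -17 0 -13 4 -9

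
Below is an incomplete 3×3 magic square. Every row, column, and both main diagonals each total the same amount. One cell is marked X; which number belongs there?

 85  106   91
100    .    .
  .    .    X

Row 1 is complete and sums to 282; that is the magic constant.
From column 1, 282 − (85 + 100) gives (3,1) = 97.
Anti-diagonal must total 282; the given cells sum to 188, so (2,2) = 94.
Row 2 needs 282; the known cells sum to 194, so (2,3) = 88.
Using column 2: 106 + 94 + ? → (3,2) = 282 − 200 = 82.
Column 3 must total 282; the given cells sum to 179, so (3,3) = 103.

103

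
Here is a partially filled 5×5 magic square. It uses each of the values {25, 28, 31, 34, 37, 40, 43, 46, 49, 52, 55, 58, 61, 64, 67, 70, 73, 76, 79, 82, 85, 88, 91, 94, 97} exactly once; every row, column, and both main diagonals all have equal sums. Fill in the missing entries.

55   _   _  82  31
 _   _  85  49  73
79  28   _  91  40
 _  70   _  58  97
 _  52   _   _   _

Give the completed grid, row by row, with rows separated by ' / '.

55 94 43 82 31 / 37 61 85 49 73 / 79 28 67 91 40 / 46 70 34 58 97 / 88 52 76 25 64

The 25 entries sum to 1525, so each line sums to 1525/5 = 305.
Row 3 must total 305; the given cells sum to 238, so (3,3) = 67.
Using column 4: 82 + 49 + 91 + 58 + ? → (5,4) = 305 − 280 = 25.
Column 5: 31 + 73 + 40 + 97 + ? = 305, so (5,5) = 64.
Main diagonal must total 305; the given cells sum to 244, so (2,2) = 61.
The remaining cell in anti-diagonal is (5,1) = 305 − 217 = 88.
Row 2: 61 + 85 + 49 + 73 + ? = 305, so (2,1) = 37.
The remaining cell in row 5 is (5,3) = 305 − 229 = 76.
From column 1, 305 − (55 + 37 + 79 + 88) gives (4,1) = 46.
From column 2, 305 − (61 + 28 + 70 + 52) gives (1,2) = 94.
The remaining cell in row 1 is (1,3) = 305 − 262 = 43.
Using row 4: 46 + 70 + 58 + 97 + ? → (4,3) = 305 − 271 = 34.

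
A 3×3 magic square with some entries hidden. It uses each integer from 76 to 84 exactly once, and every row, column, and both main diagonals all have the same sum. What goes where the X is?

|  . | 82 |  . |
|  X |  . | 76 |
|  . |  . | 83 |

The entries are 76 through 84, which sum to 720, so each line sums to 720/3 = 240.
Column 3 needs 240; the known cells sum to 159, so (1,3) = 81.
Row 1: 82 + 81 + ? = 240, so (1,1) = 77.
The remaining cell in main diagonal is (2,2) = 240 − 160 = 80.
The remaining cell in anti-diagonal is (3,1) = 240 − 161 = 79.
Row 2 must total 240; the given cells sum to 156, so (2,1) = 84.

84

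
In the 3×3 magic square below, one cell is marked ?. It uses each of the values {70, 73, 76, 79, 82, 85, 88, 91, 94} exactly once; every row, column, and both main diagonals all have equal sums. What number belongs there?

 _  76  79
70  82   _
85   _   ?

73

The 9 entries sum to 738, so each line sums to 738/3 = 246.
Row 1 must total 246; the given cells sum to 155, so (1,1) = 91.
Using row 2: 70 + 82 + ? → (2,3) = 246 − 152 = 94.
Column 2 needs 246; the known cells sum to 158, so (3,2) = 88.
From column 3, 246 − (79 + 94) gives (3,3) = 73.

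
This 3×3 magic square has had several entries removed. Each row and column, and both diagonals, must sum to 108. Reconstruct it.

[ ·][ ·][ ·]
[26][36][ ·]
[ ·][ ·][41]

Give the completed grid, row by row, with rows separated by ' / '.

Row 2 needs 108; the known cells sum to 62, so (2,3) = 46.
Column 3 must total 108; the given cells sum to 87, so (1,3) = 21.
Main diagonal needs 108; the known cells sum to 77, so (1,1) = 31.
Using anti-diagonal: 21 + 36 + ? → (3,1) = 108 − 57 = 51.
The remaining cell in row 1 is (1,2) = 108 − 52 = 56.
Row 3 must total 108; the given cells sum to 92, so (3,2) = 16.

31 56 21 / 26 36 46 / 51 16 41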